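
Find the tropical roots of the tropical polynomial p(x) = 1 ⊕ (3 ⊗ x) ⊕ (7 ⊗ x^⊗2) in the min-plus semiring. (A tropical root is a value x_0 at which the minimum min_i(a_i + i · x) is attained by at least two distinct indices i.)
Roots: {-4, -2}

Each tropical root is a break point of the lower envelope of the lines y = a_i + i · x (there are 3 lines, with slopes 0, 1, ..., 2). Only the lines that attain the minimum somewhere contribute to roots; other lines are dominated. Here the surviving (envelope) indices are i = 2, i = 1, i = 0.
Intersections between consecutive envelope lines give the roots: for adjacent envelope indices i < j the intersection is x = (a_i − a_j) / (j − i). Reading off the sorted break points: {-4, -2}.
Verification: at each break x_0, at least two indices attain the minimum of min_i(a_i + i · x_0).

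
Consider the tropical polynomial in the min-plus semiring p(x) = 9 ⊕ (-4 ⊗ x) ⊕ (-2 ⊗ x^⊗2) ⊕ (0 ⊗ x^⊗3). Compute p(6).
p(6) = 2

A tropical monomial a ⊗ x^⊗i evaluates to a + i · x. Evaluating each term at x = 6:
  Term 0 contributes 9 + 0 · 6 = 9
  Term 1 contributes -4 + 1 · 6 = 2
  Term 2 contributes -2 + 2 · 6 = 10
  Term 3 contributes 0 + 3 · 6 = 18
p(6) = ⊕ of these = min[9, 2, 10, 18] = 2.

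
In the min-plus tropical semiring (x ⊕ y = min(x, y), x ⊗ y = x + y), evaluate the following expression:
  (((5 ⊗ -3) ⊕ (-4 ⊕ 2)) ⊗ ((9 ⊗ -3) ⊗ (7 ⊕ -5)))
(((5 ⊗ -3) ⊕ (-4 ⊕ 2)) ⊗ ((9 ⊗ -3) ⊗ (7 ⊕ -5))) = -3

Expand innermost to outermost. Recall ⊕ takes the minimum of its arguments and ⊗ takes their sum. Working out the expression (((5 ⊗ -3) ⊕ (-4 ⊕ 2)) ⊗ ((9 ⊗ -3) ⊗ (7 ⊕ -5))) gives -3.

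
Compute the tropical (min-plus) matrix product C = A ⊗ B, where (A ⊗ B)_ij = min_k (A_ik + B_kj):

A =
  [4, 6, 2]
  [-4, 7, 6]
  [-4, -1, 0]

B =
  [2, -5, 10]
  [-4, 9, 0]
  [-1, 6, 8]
A ⊗ B =
  [1, -1, 6]
  [-2, -9, 6]
  [-5, -9, -1]

Apply the min-plus product entry-by-entry:
  C[0][0] = min over k of (A[0][0] + B[0][0] = 4 + 2 = 6, A[0][1] + B[1][0] = 6 + -4 = 2, A[0][2] + B[2][0] = 2 + -1 = 1) = 1 (attained at k = 2)
  C[0][1] = min over k of (A[0][0] + B[0][1] = 4 + -5 = -1, A[0][1] + B[1][1] = 6 + 9 = 15, A[0][2] + B[2][1] = 2 + 6 = 8) = -1 (attained at k = 0)
  C[0][2] = min over k of (A[0][0] + B[0][2] = 4 + 10 = 14, A[0][1] + B[1][2] = 6 + 0 = 6, A[0][2] + B[2][2] = 2 + 8 = 10) = 6 (attained at k = 1)
  C[1][0] = min over k of (A[1][0] + B[0][0] = -4 + 2 = -2, A[1][1] + B[1][0] = 7 + -4 = 3, A[1][2] + B[2][0] = 6 + -1 = 5) = -2 (attained at k = 0)
  C[1][1] = min over k of (A[1][0] + B[0][1] = -4 + -5 = -9, A[1][1] + B[1][1] = 7 + 9 = 16, A[1][2] + B[2][1] = 6 + 6 = 12) = -9 (attained at k = 0)
  C[1][2] = min over k of (A[1][0] + B[0][2] = -4 + 10 = 6, A[1][1] + B[1][2] = 7 + 0 = 7, A[1][2] + B[2][2] = 6 + 8 = 14) = 6 (attained at k = 0)
  C[2][0] = min over k of (A[2][0] + B[0][0] = -4 + 2 = -2, A[2][1] + B[1][0] = -1 + -4 = -5, A[2][2] + B[2][0] = 0 + -1 = -1) = -5 (attained at k = 1)
  C[2][1] = min over k of (A[2][0] + B[0][1] = -4 + -5 = -9, A[2][1] + B[1][1] = -1 + 9 = 8, A[2][2] + B[2][1] = 0 + 6 = 6) = -9 (attained at k = 0)
  C[2][2] = min over k of (A[2][0] + B[0][2] = -4 + 10 = 6, A[2][1] + B[1][2] = -1 + 0 = -1, A[2][2] + B[2][2] = 0 + 8 = 8) = -1 (attained at k = 1)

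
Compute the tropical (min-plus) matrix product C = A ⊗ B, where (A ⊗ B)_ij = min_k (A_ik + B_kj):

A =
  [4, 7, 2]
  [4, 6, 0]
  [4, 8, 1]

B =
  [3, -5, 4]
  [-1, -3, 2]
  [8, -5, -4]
A ⊗ B =
  [6, -3, -2]
  [5, -5, -4]
  [7, -4, -3]

Apply the min-plus product entry-by-entry:
  C[0][0] = min over k of (A[0][0] + B[0][0] = 4 + 3 = 7, A[0][1] + B[1][0] = 7 + -1 = 6, A[0][2] + B[2][0] = 2 + 8 = 10) = 6 (attained at k = 1)
  C[0][1] = min over k of (A[0][0] + B[0][1] = 4 + -5 = -1, A[0][1] + B[1][1] = 7 + -3 = 4, A[0][2] + B[2][1] = 2 + -5 = -3) = -3 (attained at k = 2)
  C[0][2] = min over k of (A[0][0] + B[0][2] = 4 + 4 = 8, A[0][1] + B[1][2] = 7 + 2 = 9, A[0][2] + B[2][2] = 2 + -4 = -2) = -2 (attained at k = 2)
  C[1][0] = min over k of (A[1][0] + B[0][0] = 4 + 3 = 7, A[1][1] + B[1][0] = 6 + -1 = 5, A[1][2] + B[2][0] = 0 + 8 = 8) = 5 (attained at k = 1)
  C[1][1] = min over k of (A[1][0] + B[0][1] = 4 + -5 = -1, A[1][1] + B[1][1] = 6 + -3 = 3, A[1][2] + B[2][1] = 0 + -5 = -5) = -5 (attained at k = 2)
  C[1][2] = min over k of (A[1][0] + B[0][2] = 4 + 4 = 8, A[1][1] + B[1][2] = 6 + 2 = 8, A[1][2] + B[2][2] = 0 + -4 = -4) = -4 (attained at k = 2)
  C[2][0] = min over k of (A[2][0] + B[0][0] = 4 + 3 = 7, A[2][1] + B[1][0] = 8 + -1 = 7, A[2][2] + B[2][0] = 1 + 8 = 9) = 7 (attained at k = 0)
  C[2][1] = min over k of (A[2][0] + B[0][1] = 4 + -5 = -1, A[2][1] + B[1][1] = 8 + -3 = 5, A[2][2] + B[2][1] = 1 + -5 = -4) = -4 (attained at k = 2)
  C[2][2] = min over k of (A[2][0] + B[0][2] = 4 + 4 = 8, A[2][1] + B[1][2] = 8 + 2 = 10, A[2][2] + B[2][2] = 1 + -4 = -3) = -3 (attained at k = 2)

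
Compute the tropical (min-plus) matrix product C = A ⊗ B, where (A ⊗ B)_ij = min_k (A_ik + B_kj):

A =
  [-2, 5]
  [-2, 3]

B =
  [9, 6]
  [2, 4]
A ⊗ B =
  [7, 4]
  [5, 4]

Apply the min-plus product entry-by-entry:
  C[0][0] = min over k of (A[0][0] + B[0][0] = -2 + 9 = 7, A[0][1] + B[1][0] = 5 + 2 = 7) = 7 (attained at k = 0)
  C[0][1] = min over k of (A[0][0] + B[0][1] = -2 + 6 = 4, A[0][1] + B[1][1] = 5 + 4 = 9) = 4 (attained at k = 0)
  C[1][0] = min over k of (A[1][0] + B[0][0] = -2 + 9 = 7, A[1][1] + B[1][0] = 3 + 2 = 5) = 5 (attained at k = 1)
  C[1][1] = min over k of (A[1][0] + B[0][1] = -2 + 6 = 4, A[1][1] + B[1][1] = 3 + 4 = 7) = 4 (attained at k = 0)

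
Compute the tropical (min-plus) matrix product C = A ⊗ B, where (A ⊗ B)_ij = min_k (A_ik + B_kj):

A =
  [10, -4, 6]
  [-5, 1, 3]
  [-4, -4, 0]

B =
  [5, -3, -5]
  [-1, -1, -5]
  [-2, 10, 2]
A ⊗ B =
  [-5, -5, -9]
  [0, -8, -10]
  [-5, -7, -9]

Apply the min-plus product entry-by-entry:
  C[0][0] = min over k of (A[0][0] + B[0][0] = 10 + 5 = 15, A[0][1] + B[1][0] = -4 + -1 = -5, A[0][2] + B[2][0] = 6 + -2 = 4) = -5 (attained at k = 1)
  C[0][1] = min over k of (A[0][0] + B[0][1] = 10 + -3 = 7, A[0][1] + B[1][1] = -4 + -1 = -5, A[0][2] + B[2][1] = 6 + 10 = 16) = -5 (attained at k = 1)
  C[0][2] = min over k of (A[0][0] + B[0][2] = 10 + -5 = 5, A[0][1] + B[1][2] = -4 + -5 = -9, A[0][2] + B[2][2] = 6 + 2 = 8) = -9 (attained at k = 1)
  C[1][0] = min over k of (A[1][0] + B[0][0] = -5 + 5 = 0, A[1][1] + B[1][0] = 1 + -1 = 0, A[1][2] + B[2][0] = 3 + -2 = 1) = 0 (attained at k = 0)
  C[1][1] = min over k of (A[1][0] + B[0][1] = -5 + -3 = -8, A[1][1] + B[1][1] = 1 + -1 = 0, A[1][2] + B[2][1] = 3 + 10 = 13) = -8 (attained at k = 0)
  C[1][2] = min over k of (A[1][0] + B[0][2] = -5 + -5 = -10, A[1][1] + B[1][2] = 1 + -5 = -4, A[1][2] + B[2][2] = 3 + 2 = 5) = -10 (attained at k = 0)
  C[2][0] = min over k of (A[2][0] + B[0][0] = -4 + 5 = 1, A[2][1] + B[1][0] = -4 + -1 = -5, A[2][2] + B[2][0] = 0 + -2 = -2) = -5 (attained at k = 1)
  C[2][1] = min over k of (A[2][0] + B[0][1] = -4 + -3 = -7, A[2][1] + B[1][1] = -4 + -1 = -5, A[2][2] + B[2][1] = 0 + 10 = 10) = -7 (attained at k = 0)
  C[2][2] = min over k of (A[2][0] + B[0][2] = -4 + -5 = -9, A[2][1] + B[1][2] = -4 + -5 = -9, A[2][2] + B[2][2] = 0 + 2 = 2) = -9 (attained at k = 0)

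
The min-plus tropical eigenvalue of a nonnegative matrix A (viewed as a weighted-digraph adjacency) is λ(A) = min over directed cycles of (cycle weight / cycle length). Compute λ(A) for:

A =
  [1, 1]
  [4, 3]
λ(A) = 1

Enumerate directed cycles and compute their means (weight / length). Sample:
  cycle 0 → 0: weight = 1, length = 1, mean = 1/1 ≈ 1.000
  cycle 1 → 1: weight = 3, length = 1, mean = 3/1 ≈ 3.000
  cycle 0 → 1 → 0: weight = 5, length = 2, mean = 5/2 ≈ 2.500
  cycle 1 → 0 → 1: weight = 5, length = 2, mean = 5/2 ≈ 2.500
Minimum mean = 1.000, attained e.g. along the cycle 0 → 0 with weight 1 and length 1. So λ(A) = 1/1 = 1.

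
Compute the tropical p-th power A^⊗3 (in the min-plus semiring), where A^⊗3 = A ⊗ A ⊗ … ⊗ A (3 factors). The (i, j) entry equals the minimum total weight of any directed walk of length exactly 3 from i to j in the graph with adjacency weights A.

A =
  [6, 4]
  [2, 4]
A^⊗3 =
  [10, 10]
  [8, 10]

Each entry (A^⊗3)_ij equals the minimum over all length-3 walks i = v_0 → v_1 → … → v_3 = j of Σ_t A[v_t][v_{t+1}]. For example, for (i, j) = (0, 1) we minimise over 4 possible intermediate vertex sequences; the minimum is 10, attained along the walk 0 → 1 → 0 → 1.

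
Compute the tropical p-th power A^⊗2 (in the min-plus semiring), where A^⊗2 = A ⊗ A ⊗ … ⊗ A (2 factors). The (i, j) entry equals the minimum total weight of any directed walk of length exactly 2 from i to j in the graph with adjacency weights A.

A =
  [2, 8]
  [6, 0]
A^⊗2 =
  [4, 8]
  [6, 0]

Each entry (A^⊗2)_ij equals the minimum over all length-2 walks i = v_0 → v_1 → … → v_2 = j of Σ_t A[v_t][v_{t+1}]. For example, for (i, j) = (0, 1) we minimise over 2 possible intermediate vertex sequences; the minimum is 8, attained along the walk 0 → 1 → 1.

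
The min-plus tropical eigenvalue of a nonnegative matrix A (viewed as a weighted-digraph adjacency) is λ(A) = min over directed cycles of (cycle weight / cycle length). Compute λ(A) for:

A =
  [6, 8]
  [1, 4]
λ(A) = 4

Enumerate directed cycles and compute their means (weight / length). Sample:
  cycle 0 → 0: weight = 6, length = 1, mean = 6/1 ≈ 6.000
  cycle 1 → 1: weight = 4, length = 1, mean = 4/1 ≈ 4.000
  cycle 0 → 1 → 0: weight = 9, length = 2, mean = 9/2 ≈ 4.500
  cycle 1 → 0 → 1: weight = 9, length = 2, mean = 9/2 ≈ 4.500
Minimum mean = 4.000, attained e.g. along the cycle 1 → 1 with weight 4 and length 1. So λ(A) = 4/1 = 4.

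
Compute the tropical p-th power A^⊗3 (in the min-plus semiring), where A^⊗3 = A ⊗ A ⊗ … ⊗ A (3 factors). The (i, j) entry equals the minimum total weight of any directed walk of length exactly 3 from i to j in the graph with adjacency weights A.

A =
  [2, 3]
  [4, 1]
A^⊗3 =
  [6, 5]
  [6, 3]

Each entry (A^⊗3)_ij equals the minimum over all length-3 walks i = v_0 → v_1 → … → v_3 = j of Σ_t A[v_t][v_{t+1}]. For example, for (i, j) = (0, 1) we minimise over 4 possible intermediate vertex sequences; the minimum is 5, attained along the walk 0 → 1 → 1 → 1.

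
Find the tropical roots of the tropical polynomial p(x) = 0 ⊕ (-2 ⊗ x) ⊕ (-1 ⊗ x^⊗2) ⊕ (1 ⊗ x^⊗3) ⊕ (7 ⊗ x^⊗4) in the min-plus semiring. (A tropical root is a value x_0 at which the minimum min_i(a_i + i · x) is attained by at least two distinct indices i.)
Roots: {-6, -2, -1, 2}

Each tropical root is a break point of the lower envelope of the lines y = a_i + i · x (there are 5 lines, with slopes 0, 1, ..., 4). Only the lines that attain the minimum somewhere contribute to roots; other lines are dominated. Here the surviving (envelope) indices are i = 4, i = 3, i = 2, i = 1, i = 0.
Intersections between consecutive envelope lines give the roots: for adjacent envelope indices i < j the intersection is x = (a_i − a_j) / (j − i). Reading off the sorted break points: {-6, -2, -1, 2}.
Verification: at each break x_0, at least two indices attain the minimum of min_i(a_i + i · x_0).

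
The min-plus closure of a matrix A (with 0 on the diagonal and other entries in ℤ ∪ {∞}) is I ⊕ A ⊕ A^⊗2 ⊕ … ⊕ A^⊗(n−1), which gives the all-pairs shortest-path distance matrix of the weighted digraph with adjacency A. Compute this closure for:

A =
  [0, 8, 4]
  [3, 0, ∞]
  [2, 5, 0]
Closure =
  [0, 8, 4]
  [3, 0, 7]
  [2, 5, 0]

This is the Floyd-Warshall all-pairs shortest-path computation. For each intermediate vertex k = 0, 1, …, 2, update dist[i][j] ← min(dist[i][j], dist[i][k] + dist[k][j]). The final matrix gives, for each (i, j), the minimum total weight of any directed path from i to j (possibly empty when i = j).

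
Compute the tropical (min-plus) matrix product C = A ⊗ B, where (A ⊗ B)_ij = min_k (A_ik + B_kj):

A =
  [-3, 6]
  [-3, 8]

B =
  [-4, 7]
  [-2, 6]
A ⊗ B =
  [-7, 4]
  [-7, 4]

Apply the min-plus product entry-by-entry:
  C[0][0] = min over k of (A[0][0] + B[0][0] = -3 + -4 = -7, A[0][1] + B[1][0] = 6 + -2 = 4) = -7 (attained at k = 0)
  C[0][1] = min over k of (A[0][0] + B[0][1] = -3 + 7 = 4, A[0][1] + B[1][1] = 6 + 6 = 12) = 4 (attained at k = 0)
  C[1][0] = min over k of (A[1][0] + B[0][0] = -3 + -4 = -7, A[1][1] + B[1][0] = 8 + -2 = 6) = -7 (attained at k = 0)
  C[1][1] = min over k of (A[1][0] + B[0][1] = -3 + 7 = 4, A[1][1] + B[1][1] = 8 + 6 = 14) = 4 (attained at k = 0)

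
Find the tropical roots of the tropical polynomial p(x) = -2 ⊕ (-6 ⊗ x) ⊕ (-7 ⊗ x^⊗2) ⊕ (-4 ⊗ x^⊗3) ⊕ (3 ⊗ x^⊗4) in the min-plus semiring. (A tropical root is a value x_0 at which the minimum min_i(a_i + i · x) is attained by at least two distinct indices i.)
Roots: {-7, -3, 1, 4}

Each tropical root is a break point of the lower envelope of the lines y = a_i + i · x (there are 5 lines, with slopes 0, 1, ..., 4). Only the lines that attain the minimum somewhere contribute to roots; other lines are dominated. Here the surviving (envelope) indices are i = 4, i = 3, i = 2, i = 1, i = 0.
Intersections between consecutive envelope lines give the roots: for adjacent envelope indices i < j the intersection is x = (a_i − a_j) / (j − i). Reading off the sorted break points: {-7, -3, 1, 4}.
Verification: at each break x_0, at least two indices attain the minimum of min_i(a_i + i · x_0).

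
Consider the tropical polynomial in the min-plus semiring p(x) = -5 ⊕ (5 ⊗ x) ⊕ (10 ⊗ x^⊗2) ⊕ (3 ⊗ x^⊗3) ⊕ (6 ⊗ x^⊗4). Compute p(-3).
p(-3) = -6

A tropical monomial a ⊗ x^⊗i evaluates to a + i · x. Evaluating each term at x = -3:
  Term 0 contributes -5 + 0 · -3 = -5
  Term 1 contributes 5 + 1 · -3 = 2
  Term 2 contributes 10 + 2 · -3 = 4
  Term 3 contributes 3 + 3 · -3 = -6
  Term 4 contributes 6 + 4 · -3 = -6
p(-3) = ⊕ of these = min[-5, 2, 4, -6, -6] = -6.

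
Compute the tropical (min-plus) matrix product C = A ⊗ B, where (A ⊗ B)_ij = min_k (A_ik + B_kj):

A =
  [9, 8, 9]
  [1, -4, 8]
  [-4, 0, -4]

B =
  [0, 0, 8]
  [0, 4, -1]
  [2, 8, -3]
A ⊗ B =
  [8, 9, 6]
  [-4, 0, -5]
  [-4, -4, -7]

Apply the min-plus product entry-by-entry:
  C[0][0] = min over k of (A[0][0] + B[0][0] = 9 + 0 = 9, A[0][1] + B[1][0] = 8 + 0 = 8, A[0][2] + B[2][0] = 9 + 2 = 11) = 8 (attained at k = 1)
  C[0][1] = min over k of (A[0][0] + B[0][1] = 9 + 0 = 9, A[0][1] + B[1][1] = 8 + 4 = 12, A[0][2] + B[2][1] = 9 + 8 = 17) = 9 (attained at k = 0)
  C[0][2] = min over k of (A[0][0] + B[0][2] = 9 + 8 = 17, A[0][1] + B[1][2] = 8 + -1 = 7, A[0][2] + B[2][2] = 9 + -3 = 6) = 6 (attained at k = 2)
  C[1][0] = min over k of (A[1][0] + B[0][0] = 1 + 0 = 1, A[1][1] + B[1][0] = -4 + 0 = -4, A[1][2] + B[2][0] = 8 + 2 = 10) = -4 (attained at k = 1)
  C[1][1] = min over k of (A[1][0] + B[0][1] = 1 + 0 = 1, A[1][1] + B[1][1] = -4 + 4 = 0, A[1][2] + B[2][1] = 8 + 8 = 16) = 0 (attained at k = 1)
  C[1][2] = min over k of (A[1][0] + B[0][2] = 1 + 8 = 9, A[1][1] + B[1][2] = -4 + -1 = -5, A[1][2] + B[2][2] = 8 + -3 = 5) = -5 (attained at k = 1)
  C[2][0] = min over k of (A[2][0] + B[0][0] = -4 + 0 = -4, A[2][1] + B[1][0] = 0 + 0 = 0, A[2][2] + B[2][0] = -4 + 2 = -2) = -4 (attained at k = 0)
  C[2][1] = min over k of (A[2][0] + B[0][1] = -4 + 0 = -4, A[2][1] + B[1][1] = 0 + 4 = 4, A[2][2] + B[2][1] = -4 + 8 = 4) = -4 (attained at k = 0)
  C[2][2] = min over k of (A[2][0] + B[0][2] = -4 + 8 = 4, A[2][1] + B[1][2] = 0 + -1 = -1, A[2][2] + B[2][2] = -4 + -3 = -7) = -7 (attained at k = 2)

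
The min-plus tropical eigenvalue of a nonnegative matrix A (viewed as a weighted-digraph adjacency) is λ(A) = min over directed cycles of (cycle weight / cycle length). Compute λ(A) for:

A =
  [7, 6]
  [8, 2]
λ(A) = 2

Enumerate directed cycles and compute their means (weight / length). Sample:
  cycle 0 → 0: weight = 7, length = 1, mean = 7/1 ≈ 7.000
  cycle 1 → 1: weight = 2, length = 1, mean = 2/1 ≈ 2.000
  cycle 0 → 1 → 0: weight = 14, length = 2, mean = 14/2 ≈ 7.000
  cycle 1 → 0 → 1: weight = 14, length = 2, mean = 14/2 ≈ 7.000
Minimum mean = 2.000, attained e.g. along the cycle 1 → 1 with weight 2 and length 1. So λ(A) = 2/1 = 2.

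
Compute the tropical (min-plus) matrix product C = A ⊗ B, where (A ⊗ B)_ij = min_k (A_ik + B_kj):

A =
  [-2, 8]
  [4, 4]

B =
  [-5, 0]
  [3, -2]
A ⊗ B =
  [-7, -2]
  [-1, 2]

Apply the min-plus product entry-by-entry:
  C[0][0] = min over k of (A[0][0] + B[0][0] = -2 + -5 = -7, A[0][1] + B[1][0] = 8 + 3 = 11) = -7 (attained at k = 0)
  C[0][1] = min over k of (A[0][0] + B[0][1] = -2 + 0 = -2, A[0][1] + B[1][1] = 8 + -2 = 6) = -2 (attained at k = 0)
  C[1][0] = min over k of (A[1][0] + B[0][0] = 4 + -5 = -1, A[1][1] + B[1][0] = 4 + 3 = 7) = -1 (attained at k = 0)
  C[1][1] = min over k of (A[1][0] + B[0][1] = 4 + 0 = 4, A[1][1] + B[1][1] = 4 + -2 = 2) = 2 (attained at k = 1)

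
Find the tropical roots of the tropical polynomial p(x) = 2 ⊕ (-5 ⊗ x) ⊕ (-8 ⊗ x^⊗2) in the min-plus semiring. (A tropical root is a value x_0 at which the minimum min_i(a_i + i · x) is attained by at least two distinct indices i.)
Roots: {3, 7}

Each tropical root is a break point of the lower envelope of the lines y = a_i + i · x (there are 3 lines, with slopes 0, 1, ..., 2). Only the lines that attain the minimum somewhere contribute to roots; other lines are dominated. Here the surviving (envelope) indices are i = 2, i = 1, i = 0.
Intersections between consecutive envelope lines give the roots: for adjacent envelope indices i < j the intersection is x = (a_i − a_j) / (j − i). Reading off the sorted break points: {3, 7}.
Verification: at each break x_0, at least two indices attain the minimum of min_i(a_i + i · x_0).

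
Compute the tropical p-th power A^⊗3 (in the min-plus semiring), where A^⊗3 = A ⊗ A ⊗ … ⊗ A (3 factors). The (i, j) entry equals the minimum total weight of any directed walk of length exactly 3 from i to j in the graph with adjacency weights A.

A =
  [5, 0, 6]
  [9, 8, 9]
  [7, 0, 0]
A^⊗3 =
  [13, 6, 6]
  [16, 9, 9]
  [7, 0, 0]

Each entry (A^⊗3)_ij equals the minimum over all length-3 walks i = v_0 → v_1 → … → v_3 = j of Σ_t A[v_t][v_{t+1}]. For example, for (i, j) = (0, 2) we minimise over 9 possible intermediate vertex sequences; the minimum is 6, attained along the walk 0 → 2 → 2 → 2.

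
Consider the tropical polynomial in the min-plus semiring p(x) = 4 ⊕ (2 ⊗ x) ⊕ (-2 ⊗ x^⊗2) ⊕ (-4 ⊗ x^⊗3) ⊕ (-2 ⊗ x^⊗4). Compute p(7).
p(7) = 4

A tropical monomial a ⊗ x^⊗i evaluates to a + i · x. Evaluating each term at x = 7:
  Term 0 contributes 4 + 0 · 7 = 4
  Term 1 contributes 2 + 1 · 7 = 9
  Term 2 contributes -2 + 2 · 7 = 12
  Term 3 contributes -4 + 3 · 7 = 17
  Term 4 contributes -2 + 4 · 7 = 26
p(7) = ⊕ of these = min[4, 9, 12, 17, 26] = 4.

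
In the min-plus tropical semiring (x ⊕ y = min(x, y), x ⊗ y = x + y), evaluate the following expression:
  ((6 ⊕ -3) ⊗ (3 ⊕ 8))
((6 ⊕ -3) ⊗ (3 ⊕ 8)) = 0

Expand innermost to outermost. Recall ⊕ takes the minimum of its arguments and ⊗ takes their sum. Working out the expression ((6 ⊕ -3) ⊗ (3 ⊕ 8)) gives 0.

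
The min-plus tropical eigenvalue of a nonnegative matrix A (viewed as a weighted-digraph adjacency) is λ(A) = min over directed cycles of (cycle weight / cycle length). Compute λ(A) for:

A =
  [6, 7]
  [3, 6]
λ(A) = 5

Enumerate directed cycles and compute their means (weight / length). Sample:
  cycle 0 → 0: weight = 6, length = 1, mean = 6/1 ≈ 6.000
  cycle 1 → 1: weight = 6, length = 1, mean = 6/1 ≈ 6.000
  cycle 0 → 1 → 0: weight = 10, length = 2, mean = 10/2 ≈ 5.000
  cycle 1 → 0 → 1: weight = 10, length = 2, mean = 10/2 ≈ 5.000
Minimum mean = 5.000, attained e.g. along the cycle 0 → 1 → 0 with weight 10 and length 2. So λ(A) = 10/2 = 5.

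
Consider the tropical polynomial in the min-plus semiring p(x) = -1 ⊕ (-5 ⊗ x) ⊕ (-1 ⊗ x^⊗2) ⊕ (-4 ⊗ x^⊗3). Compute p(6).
p(6) = -1

A tropical monomial a ⊗ x^⊗i evaluates to a + i · x. Evaluating each term at x = 6:
  Term 0 contributes -1 + 0 · 6 = -1
  Term 1 contributes -5 + 1 · 6 = 1
  Term 2 contributes -1 + 2 · 6 = 11
  Term 3 contributes -4 + 3 · 6 = 14
p(6) = ⊕ of these = min[-1, 1, 11, 14] = -1.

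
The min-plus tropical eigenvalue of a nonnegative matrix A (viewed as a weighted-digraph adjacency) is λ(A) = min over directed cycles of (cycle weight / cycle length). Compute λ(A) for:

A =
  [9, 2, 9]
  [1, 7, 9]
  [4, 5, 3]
λ(A) = 3/2

Enumerate directed cycles and compute their means (weight / length). Sample:
  cycle 0 → 0: weight = 9, length = 1, mean = 9/1 ≈ 9.000
  cycle 1 → 1: weight = 7, length = 1, mean = 7/1 ≈ 7.000
  cycle 2 → 2: weight = 3, length = 1, mean = 3/1 ≈ 3.000
  cycle 0 → 1 → 0: weight = 3, length = 2, mean = 3/2 ≈ 1.500
  cycle 0 → 2 → 0: weight = 13, length = 2, mean = 13/2 ≈ 6.500
  cycle 1 → 0 → 1: weight = 3, length = 2, mean = 3/2 ≈ 1.500
Minimum mean = 1.500, attained e.g. along the cycle 0 → 1 → 0 with weight 3 and length 2. So λ(A) = 3/2 = 3/2.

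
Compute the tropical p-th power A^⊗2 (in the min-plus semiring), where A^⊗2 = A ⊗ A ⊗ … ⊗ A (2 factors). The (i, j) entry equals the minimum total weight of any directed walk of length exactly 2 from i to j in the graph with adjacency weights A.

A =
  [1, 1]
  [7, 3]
A^⊗2 =
  [2, 2]
  [8, 6]

Each entry (A^⊗2)_ij equals the minimum over all length-2 walks i = v_0 → v_1 → … → v_2 = j of Σ_t A[v_t][v_{t+1}]. For example, for (i, j) = (0, 1) we minimise over 2 possible intermediate vertex sequences; the minimum is 2, attained along the walk 0 → 0 → 1.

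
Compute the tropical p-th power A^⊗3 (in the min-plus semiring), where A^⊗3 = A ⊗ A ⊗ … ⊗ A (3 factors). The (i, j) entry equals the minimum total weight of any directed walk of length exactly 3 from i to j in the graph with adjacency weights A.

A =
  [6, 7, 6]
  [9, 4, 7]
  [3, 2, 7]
A^⊗3 =
  [15, 12, 15]
  [14, 12, 15]
  [12, 10, 13]

Each entry (A^⊗3)_ij equals the minimum over all length-3 walks i = v_0 → v_1 → … → v_3 = j of Σ_t A[v_t][v_{t+1}]. For example, for (i, j) = (0, 2) we minimise over 9 possible intermediate vertex sequences; the minimum is 15, attained along the walk 0 → 2 → 0 → 2.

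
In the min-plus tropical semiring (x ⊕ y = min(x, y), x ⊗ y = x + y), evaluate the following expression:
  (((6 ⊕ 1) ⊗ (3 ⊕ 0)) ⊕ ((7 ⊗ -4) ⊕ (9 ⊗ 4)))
(((6 ⊕ 1) ⊗ (3 ⊕ 0)) ⊕ ((7 ⊗ -4) ⊕ (9 ⊗ 4))) = 1

Expand innermost to outermost. Recall ⊕ takes the minimum of its arguments and ⊗ takes their sum. Working out the expression (((6 ⊕ 1) ⊗ (3 ⊕ 0)) ⊕ ((7 ⊗ -4) ⊕ (9 ⊗ 4))) gives 1.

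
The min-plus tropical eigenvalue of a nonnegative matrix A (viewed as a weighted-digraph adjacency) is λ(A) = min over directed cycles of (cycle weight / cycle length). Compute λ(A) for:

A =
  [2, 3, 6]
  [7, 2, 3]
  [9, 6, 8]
λ(A) = 2

Enumerate directed cycles and compute their means (weight / length). Sample:
  cycle 0 → 0: weight = 2, length = 1, mean = 2/1 ≈ 2.000
  cycle 1 → 1: weight = 2, length = 1, mean = 2/1 ≈ 2.000
  cycle 2 → 2: weight = 8, length = 1, mean = 8/1 ≈ 8.000
  cycle 0 → 1 → 0: weight = 10, length = 2, mean = 10/2 ≈ 5.000
  cycle 0 → 2 → 0: weight = 15, length = 2, mean = 15/2 ≈ 7.500
  cycle 1 → 0 → 1: weight = 10, length = 2, mean = 10/2 ≈ 5.000
Minimum mean = 2.000, attained e.g. along the cycle 0 → 0 with weight 2 and length 1. So λ(A) = 2/1 = 2.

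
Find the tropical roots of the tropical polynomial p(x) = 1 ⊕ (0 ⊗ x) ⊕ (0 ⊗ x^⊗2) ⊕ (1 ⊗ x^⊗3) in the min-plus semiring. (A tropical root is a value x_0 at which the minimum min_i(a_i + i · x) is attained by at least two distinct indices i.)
Roots: {-1, 0, 1}

Each tropical root is a break point of the lower envelope of the lines y = a_i + i · x (there are 4 lines, with slopes 0, 1, ..., 3). Only the lines that attain the minimum somewhere contribute to roots; other lines are dominated. Here the surviving (envelope) indices are i = 3, i = 2, i = 1, i = 0.
Intersections between consecutive envelope lines give the roots: for adjacent envelope indices i < j the intersection is x = (a_i − a_j) / (j − i). Reading off the sorted break points: {-1, 0, 1}.
Verification: at each break x_0, at least two indices attain the minimum of min_i(a_i + i · x_0).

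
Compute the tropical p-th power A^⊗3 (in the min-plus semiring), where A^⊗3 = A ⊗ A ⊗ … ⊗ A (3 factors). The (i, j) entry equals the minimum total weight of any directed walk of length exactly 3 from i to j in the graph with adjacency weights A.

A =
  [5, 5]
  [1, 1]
A^⊗3 =
  [7, 7]
  [3, 3]

Each entry (A^⊗3)_ij equals the minimum over all length-3 walks i = v_0 → v_1 → … → v_3 = j of Σ_t A[v_t][v_{t+1}]. For example, for (i, j) = (0, 1) we minimise over 4 possible intermediate vertex sequences; the minimum is 7, attained along the walk 0 → 1 → 1 → 1.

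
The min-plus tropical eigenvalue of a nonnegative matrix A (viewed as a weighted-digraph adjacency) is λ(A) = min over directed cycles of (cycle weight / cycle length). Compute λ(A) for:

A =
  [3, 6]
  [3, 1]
λ(A) = 1

Enumerate directed cycles and compute their means (weight / length). Sample:
  cycle 0 → 0: weight = 3, length = 1, mean = 3/1 ≈ 3.000
  cycle 1 → 1: weight = 1, length = 1, mean = 1/1 ≈ 1.000
  cycle 0 → 1 → 0: weight = 9, length = 2, mean = 9/2 ≈ 4.500
  cycle 1 → 0 → 1: weight = 9, length = 2, mean = 9/2 ≈ 4.500
Minimum mean = 1.000, attained e.g. along the cycle 1 → 1 with weight 1 and length 1. So λ(A) = 1/1 = 1.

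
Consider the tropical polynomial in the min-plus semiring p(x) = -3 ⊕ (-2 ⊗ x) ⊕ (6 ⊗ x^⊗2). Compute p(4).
p(4) = -3

A tropical monomial a ⊗ x^⊗i evaluates to a + i · x. Evaluating each term at x = 4:
  Term 0 contributes -3 + 0 · 4 = -3
  Term 1 contributes -2 + 1 · 4 = 2
  Term 2 contributes 6 + 2 · 4 = 14
p(4) = ⊕ of these = min[-3, 2, 14] = -3.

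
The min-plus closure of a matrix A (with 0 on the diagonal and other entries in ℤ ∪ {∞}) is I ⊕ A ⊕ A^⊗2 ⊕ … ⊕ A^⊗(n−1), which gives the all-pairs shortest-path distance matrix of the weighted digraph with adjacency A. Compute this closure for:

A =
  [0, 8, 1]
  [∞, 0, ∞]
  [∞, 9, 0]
Closure =
  [0, 8, 1]
  [∞, 0, ∞]
  [∞, 9, 0]

This is the Floyd-Warshall all-pairs shortest-path computation. For each intermediate vertex k = 0, 1, …, 2, update dist[i][j] ← min(dist[i][j], dist[i][k] + dist[k][j]). The final matrix gives, for each (i, j), the minimum total weight of any directed path from i to j (possibly empty when i = j).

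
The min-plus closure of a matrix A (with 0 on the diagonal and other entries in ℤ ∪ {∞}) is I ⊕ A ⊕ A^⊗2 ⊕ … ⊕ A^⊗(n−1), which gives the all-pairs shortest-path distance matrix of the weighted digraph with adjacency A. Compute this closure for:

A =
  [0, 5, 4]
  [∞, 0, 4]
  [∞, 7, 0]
Closure =
  [0, 5, 4]
  [∞, 0, 4]
  [∞, 7, 0]

This is the Floyd-Warshall all-pairs shortest-path computation. For each intermediate vertex k = 0, 1, …, 2, update dist[i][j] ← min(dist[i][j], dist[i][k] + dist[k][j]). The final matrix gives, for each (i, j), the minimum total weight of any directed path from i to j (possibly empty when i = j).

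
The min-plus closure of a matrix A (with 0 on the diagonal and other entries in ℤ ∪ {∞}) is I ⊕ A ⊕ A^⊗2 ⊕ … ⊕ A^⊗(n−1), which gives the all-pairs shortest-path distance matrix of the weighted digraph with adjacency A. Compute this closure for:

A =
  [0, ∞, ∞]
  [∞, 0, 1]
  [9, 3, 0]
Closure =
  [0, ∞, ∞]
  [10, 0, 1]
  [9, 3, 0]

This is the Floyd-Warshall all-pairs shortest-path computation. For each intermediate vertex k = 0, 1, …, 2, update dist[i][j] ← min(dist[i][j], dist[i][k] + dist[k][j]). The final matrix gives, for each (i, j), the minimum total weight of any directed path from i to j (possibly empty when i = j).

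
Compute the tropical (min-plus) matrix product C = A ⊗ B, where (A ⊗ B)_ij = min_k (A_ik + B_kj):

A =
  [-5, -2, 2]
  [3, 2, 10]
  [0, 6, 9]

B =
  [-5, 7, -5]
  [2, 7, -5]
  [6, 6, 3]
A ⊗ B =
  [-10, 2, -10]
  [-2, 9, -3]
  [-5, 7, -5]

Apply the min-plus product entry-by-entry:
  C[0][0] = min over k of (A[0][0] + B[0][0] = -5 + -5 = -10, A[0][1] + B[1][0] = -2 + 2 = 0, A[0][2] + B[2][0] = 2 + 6 = 8) = -10 (attained at k = 0)
  C[0][1] = min over k of (A[0][0] + B[0][1] = -5 + 7 = 2, A[0][1] + B[1][1] = -2 + 7 = 5, A[0][2] + B[2][1] = 2 + 6 = 8) = 2 (attained at k = 0)
  C[0][2] = min over k of (A[0][0] + B[0][2] = -5 + -5 = -10, A[0][1] + B[1][2] = -2 + -5 = -7, A[0][2] + B[2][2] = 2 + 3 = 5) = -10 (attained at k = 0)
  C[1][0] = min over k of (A[1][0] + B[0][0] = 3 + -5 = -2, A[1][1] + B[1][0] = 2 + 2 = 4, A[1][2] + B[2][0] = 10 + 6 = 16) = -2 (attained at k = 0)
  C[1][1] = min over k of (A[1][0] + B[0][1] = 3 + 7 = 10, A[1][1] + B[1][1] = 2 + 7 = 9, A[1][2] + B[2][1] = 10 + 6 = 16) = 9 (attained at k = 1)
  C[1][2] = min over k of (A[1][0] + B[0][2] = 3 + -5 = -2, A[1][1] + B[1][2] = 2 + -5 = -3, A[1][2] + B[2][2] = 10 + 3 = 13) = -3 (attained at k = 1)
  C[2][0] = min over k of (A[2][0] + B[0][0] = 0 + -5 = -5, A[2][1] + B[1][0] = 6 + 2 = 8, A[2][2] + B[2][0] = 9 + 6 = 15) = -5 (attained at k = 0)
  C[2][1] = min over k of (A[2][0] + B[0][1] = 0 + 7 = 7, A[2][1] + B[1][1] = 6 + 7 = 13, A[2][2] + B[2][1] = 9 + 6 = 15) = 7 (attained at k = 0)
  C[2][2] = min over k of (A[2][0] + B[0][2] = 0 + -5 = -5, A[2][1] + B[1][2] = 6 + -5 = 1, A[2][2] + B[2][2] = 9 + 3 = 12) = -5 (attained at k = 0)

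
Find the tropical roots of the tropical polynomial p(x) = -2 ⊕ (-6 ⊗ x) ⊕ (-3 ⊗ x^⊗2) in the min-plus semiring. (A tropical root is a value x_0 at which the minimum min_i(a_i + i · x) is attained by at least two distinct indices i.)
Roots: {-3, 4}

Each tropical root is a break point of the lower envelope of the lines y = a_i + i · x (there are 3 lines, with slopes 0, 1, ..., 2). Only the lines that attain the minimum somewhere contribute to roots; other lines are dominated. Here the surviving (envelope) indices are i = 2, i = 1, i = 0.
Intersections between consecutive envelope lines give the roots: for adjacent envelope indices i < j the intersection is x = (a_i − a_j) / (j − i). Reading off the sorted break points: {-3, 4}.
Verification: at each break x_0, at least two indices attain the minimum of min_i(a_i + i · x_0).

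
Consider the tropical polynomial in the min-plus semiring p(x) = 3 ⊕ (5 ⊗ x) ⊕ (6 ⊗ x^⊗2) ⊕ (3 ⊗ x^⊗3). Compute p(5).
p(5) = 3

A tropical monomial a ⊗ x^⊗i evaluates to a + i · x. Evaluating each term at x = 5:
  Term 0 contributes 3 + 0 · 5 = 3
  Term 1 contributes 5 + 1 · 5 = 10
  Term 2 contributes 6 + 2 · 5 = 16
  Term 3 contributes 3 + 3 · 5 = 18
p(5) = ⊕ of these = min[3, 10, 16, 18] = 3.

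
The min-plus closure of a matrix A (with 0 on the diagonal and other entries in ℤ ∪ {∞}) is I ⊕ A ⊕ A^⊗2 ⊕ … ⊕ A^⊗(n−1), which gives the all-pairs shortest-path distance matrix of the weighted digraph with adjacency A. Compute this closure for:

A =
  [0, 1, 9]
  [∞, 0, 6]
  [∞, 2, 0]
Closure =
  [0, 1, 7]
  [∞, 0, 6]
  [∞, 2, 0]

This is the Floyd-Warshall all-pairs shortest-path computation. For each intermediate vertex k = 0, 1, …, 2, update dist[i][j] ← min(dist[i][j], dist[i][k] + dist[k][j]). The final matrix gives, for each (i, j), the minimum total weight of any directed path from i to j (possibly empty when i = j).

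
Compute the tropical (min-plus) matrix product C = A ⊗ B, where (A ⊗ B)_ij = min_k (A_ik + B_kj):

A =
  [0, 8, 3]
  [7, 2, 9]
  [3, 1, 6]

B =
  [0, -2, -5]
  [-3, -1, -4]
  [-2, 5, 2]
A ⊗ B =
  [0, -2, -5]
  [-1, 1, -2]
  [-2, 0, -3]

Apply the min-plus product entry-by-entry:
  C[0][0] = min over k of (A[0][0] + B[0][0] = 0 + 0 = 0, A[0][1] + B[1][0] = 8 + -3 = 5, A[0][2] + B[2][0] = 3 + -2 = 1) = 0 (attained at k = 0)
  C[0][1] = min over k of (A[0][0] + B[0][1] = 0 + -2 = -2, A[0][1] + B[1][1] = 8 + -1 = 7, A[0][2] + B[2][1] = 3 + 5 = 8) = -2 (attained at k = 0)
  C[0][2] = min over k of (A[0][0] + B[0][2] = 0 + -5 = -5, A[0][1] + B[1][2] = 8 + -4 = 4, A[0][2] + B[2][2] = 3 + 2 = 5) = -5 (attained at k = 0)
  C[1][0] = min over k of (A[1][0] + B[0][0] = 7 + 0 = 7, A[1][1] + B[1][0] = 2 + -3 = -1, A[1][2] + B[2][0] = 9 + -2 = 7) = -1 (attained at k = 1)
  C[1][1] = min over k of (A[1][0] + B[0][1] = 7 + -2 = 5, A[1][1] + B[1][1] = 2 + -1 = 1, A[1][2] + B[2][1] = 9 + 5 = 14) = 1 (attained at k = 1)
  C[1][2] = min over k of (A[1][0] + B[0][2] = 7 + -5 = 2, A[1][1] + B[1][2] = 2 + -4 = -2, A[1][2] + B[2][2] = 9 + 2 = 11) = -2 (attained at k = 1)
  C[2][0] = min over k of (A[2][0] + B[0][0] = 3 + 0 = 3, A[2][1] + B[1][0] = 1 + -3 = -2, A[2][2] + B[2][0] = 6 + -2 = 4) = -2 (attained at k = 1)
  C[2][1] = min over k of (A[2][0] + B[0][1] = 3 + -2 = 1, A[2][1] + B[1][1] = 1 + -1 = 0, A[2][2] + B[2][1] = 6 + 5 = 11) = 0 (attained at k = 1)
  C[2][2] = min over k of (A[2][0] + B[0][2] = 3 + -5 = -2, A[2][1] + B[1][2] = 1 + -4 = -3, A[2][2] + B[2][2] = 6 + 2 = 8) = -3 (attained at k = 1)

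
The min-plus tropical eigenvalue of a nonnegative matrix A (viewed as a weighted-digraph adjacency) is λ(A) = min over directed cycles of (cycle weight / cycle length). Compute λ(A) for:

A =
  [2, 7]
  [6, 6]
λ(A) = 2

Enumerate directed cycles and compute their means (weight / length). Sample:
  cycle 0 → 0: weight = 2, length = 1, mean = 2/1 ≈ 2.000
  cycle 1 → 1: weight = 6, length = 1, mean = 6/1 ≈ 6.000
  cycle 0 → 1 → 0: weight = 13, length = 2, mean = 13/2 ≈ 6.500
  cycle 1 → 0 → 1: weight = 13, length = 2, mean = 13/2 ≈ 6.500
Minimum mean = 2.000, attained e.g. along the cycle 0 → 0 with weight 2 and length 1. So λ(A) = 2/1 = 2.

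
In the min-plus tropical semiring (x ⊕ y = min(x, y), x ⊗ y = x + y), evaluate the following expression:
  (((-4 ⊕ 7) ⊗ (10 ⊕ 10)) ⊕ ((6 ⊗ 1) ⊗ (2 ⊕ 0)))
(((-4 ⊕ 7) ⊗ (10 ⊕ 10)) ⊕ ((6 ⊗ 1) ⊗ (2 ⊕ 0))) = 6

Expand innermost to outermost. Recall ⊕ takes the minimum of its arguments and ⊗ takes their sum. Working out the expression (((-4 ⊕ 7) ⊗ (10 ⊕ 10)) ⊕ ((6 ⊗ 1) ⊗ (2 ⊕ 0))) gives 6.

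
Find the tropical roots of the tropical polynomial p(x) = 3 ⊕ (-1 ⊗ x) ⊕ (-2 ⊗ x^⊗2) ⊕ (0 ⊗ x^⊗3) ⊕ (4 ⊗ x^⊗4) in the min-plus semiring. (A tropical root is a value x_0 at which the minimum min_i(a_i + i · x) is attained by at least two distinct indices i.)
Roots: {-4, -2, 1, 4}

Each tropical root is a break point of the lower envelope of the lines y = a_i + i · x (there are 5 lines, with slopes 0, 1, ..., 4). Only the lines that attain the minimum somewhere contribute to roots; other lines are dominated. Here the surviving (envelope) indices are i = 4, i = 3, i = 2, i = 1, i = 0.
Intersections between consecutive envelope lines give the roots: for adjacent envelope indices i < j the intersection is x = (a_i − a_j) / (j − i). Reading off the sorted break points: {-4, -2, 1, 4}.
Verification: at each break x_0, at least two indices attain the minimum of min_i(a_i + i · x_0).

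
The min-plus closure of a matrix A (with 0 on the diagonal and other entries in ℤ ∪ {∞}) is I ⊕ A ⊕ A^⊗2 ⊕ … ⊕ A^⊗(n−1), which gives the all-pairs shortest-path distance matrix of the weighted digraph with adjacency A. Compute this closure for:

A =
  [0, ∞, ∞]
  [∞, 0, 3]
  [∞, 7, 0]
Closure =
  [0, ∞, ∞]
  [∞, 0, 3]
  [∞, 7, 0]

This is the Floyd-Warshall all-pairs shortest-path computation. For each intermediate vertex k = 0, 1, …, 2, update dist[i][j] ← min(dist[i][j], dist[i][k] + dist[k][j]). The final matrix gives, for each (i, j), the minimum total weight of any directed path from i to j (possibly empty when i = j).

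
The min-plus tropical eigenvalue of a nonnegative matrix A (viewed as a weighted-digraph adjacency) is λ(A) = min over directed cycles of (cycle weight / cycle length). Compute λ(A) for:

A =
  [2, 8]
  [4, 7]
λ(A) = 2

Enumerate directed cycles and compute their means (weight / length). Sample:
  cycle 0 → 0: weight = 2, length = 1, mean = 2/1 ≈ 2.000
  cycle 1 → 1: weight = 7, length = 1, mean = 7/1 ≈ 7.000
  cycle 0 → 1 → 0: weight = 12, length = 2, mean = 12/2 ≈ 6.000
  cycle 1 → 0 → 1: weight = 12, length = 2, mean = 12/2 ≈ 6.000
Minimum mean = 2.000, attained e.g. along the cycle 0 → 0 with weight 2 and length 1. So λ(A) = 2/1 = 2.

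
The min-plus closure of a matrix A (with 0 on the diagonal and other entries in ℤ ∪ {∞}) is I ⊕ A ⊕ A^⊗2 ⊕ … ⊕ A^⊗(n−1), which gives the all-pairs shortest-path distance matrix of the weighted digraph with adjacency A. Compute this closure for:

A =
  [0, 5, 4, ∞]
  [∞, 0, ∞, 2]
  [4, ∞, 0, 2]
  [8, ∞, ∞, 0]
Closure =
  [0, 5, 4, 6]
  [10, 0, 14, 2]
  [4, 9, 0, 2]
  [8, 13, 12, 0]

This is the Floyd-Warshall all-pairs shortest-path computation. For each intermediate vertex k = 0, 1, …, 3, update dist[i][j] ← min(dist[i][j], dist[i][k] + dist[k][j]). The final matrix gives, for each (i, j), the minimum total weight of any directed path from i to j (possibly empty when i = j).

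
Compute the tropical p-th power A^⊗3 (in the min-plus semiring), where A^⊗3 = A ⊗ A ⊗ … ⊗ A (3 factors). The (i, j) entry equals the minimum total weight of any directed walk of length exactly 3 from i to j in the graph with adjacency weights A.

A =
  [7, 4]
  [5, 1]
A^⊗3 =
  [10, 6]
  [7, 3]

Each entry (A^⊗3)_ij equals the minimum over all length-3 walks i = v_0 → v_1 → … → v_3 = j of Σ_t A[v_t][v_{t+1}]. For example, for (i, j) = (0, 1) we minimise over 4 possible intermediate vertex sequences; the minimum is 6, attained along the walk 0 → 1 → 1 → 1.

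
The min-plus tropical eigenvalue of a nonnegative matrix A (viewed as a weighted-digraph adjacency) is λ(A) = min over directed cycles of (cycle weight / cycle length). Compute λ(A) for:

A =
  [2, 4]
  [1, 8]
λ(A) = 2

Enumerate directed cycles and compute their means (weight / length). Sample:
  cycle 0 → 0: weight = 2, length = 1, mean = 2/1 ≈ 2.000
  cycle 1 → 1: weight = 8, length = 1, mean = 8/1 ≈ 8.000
  cycle 0 → 1 → 0: weight = 5, length = 2, mean = 5/2 ≈ 2.500
  cycle 1 → 0 → 1: weight = 5, length = 2, mean = 5/2 ≈ 2.500
Minimum mean = 2.000, attained e.g. along the cycle 0 → 0 with weight 2 and length 1. So λ(A) = 2/1 = 2.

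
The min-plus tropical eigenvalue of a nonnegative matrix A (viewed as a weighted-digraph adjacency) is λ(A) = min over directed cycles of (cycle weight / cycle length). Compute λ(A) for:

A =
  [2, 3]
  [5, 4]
λ(A) = 2

Enumerate directed cycles and compute their means (weight / length). Sample:
  cycle 0 → 0: weight = 2, length = 1, mean = 2/1 ≈ 2.000
  cycle 1 → 1: weight = 4, length = 1, mean = 4/1 ≈ 4.000
  cycle 0 → 1 → 0: weight = 8, length = 2, mean = 8/2 ≈ 4.000
  cycle 1 → 0 → 1: weight = 8, length = 2, mean = 8/2 ≈ 4.000
Minimum mean = 2.000, attained e.g. along the cycle 0 → 0 with weight 2 and length 1. So λ(A) = 2/1 = 2.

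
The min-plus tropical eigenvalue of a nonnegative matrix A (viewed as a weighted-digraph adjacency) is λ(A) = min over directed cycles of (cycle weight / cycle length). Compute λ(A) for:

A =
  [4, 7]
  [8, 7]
λ(A) = 4

Enumerate directed cycles and compute their means (weight / length). Sample:
  cycle 0 → 0: weight = 4, length = 1, mean = 4/1 ≈ 4.000
  cycle 1 → 1: weight = 7, length = 1, mean = 7/1 ≈ 7.000
  cycle 0 → 1 → 0: weight = 15, length = 2, mean = 15/2 ≈ 7.500
  cycle 1 → 0 → 1: weight = 15, length = 2, mean = 15/2 ≈ 7.500
Minimum mean = 4.000, attained e.g. along the cycle 0 → 0 with weight 4 and length 1. So λ(A) = 4/1 = 4.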